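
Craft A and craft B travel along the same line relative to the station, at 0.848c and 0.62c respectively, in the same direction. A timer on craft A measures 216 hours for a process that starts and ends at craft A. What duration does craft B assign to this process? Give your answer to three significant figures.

Transform craft A's velocity into craft B's frame: (0.848 − 0.62)/(1 − 0.848·0.62) = 0.228/0.47424, so the relative speed is 0.48077c.
At |u| = 0.48077c, γ = (1 − 0.23114)^(−1/2) = 1.1405.
Craft A's interval is proper; time dilation gives Δt_B = γΔτ = 1.1405 × 216 hours = 246 hours.

246 hours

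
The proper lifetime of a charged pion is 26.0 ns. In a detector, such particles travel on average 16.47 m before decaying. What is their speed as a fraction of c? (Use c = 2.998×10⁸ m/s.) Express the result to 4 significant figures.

0.9039c

d = βγcτ ⇒ βγ = d/(cτ) = 16.47 m / (7.7948 m) = 2.1129.
β = (βγ)/√(1+(βγ)²) = 2.1129/√5.46435 = 0.9039.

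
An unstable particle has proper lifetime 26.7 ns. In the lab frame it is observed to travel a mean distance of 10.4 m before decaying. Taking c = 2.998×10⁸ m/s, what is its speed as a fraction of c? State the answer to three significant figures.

d = βγcτ ⇒ βγ = d/(cτ) = 10.40 m / (8.00466 m) = 1.2992.
β = (βγ)/√(1+(βγ)²) = 1.2992/√2.68792 = 0.792.

0.792c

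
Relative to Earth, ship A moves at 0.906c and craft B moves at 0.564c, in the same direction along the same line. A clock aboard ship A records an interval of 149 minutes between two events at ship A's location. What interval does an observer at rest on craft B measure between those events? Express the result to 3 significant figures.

208 minutes

Transform ship A's velocity into craft B's frame: (0.906 − 0.564)/(1 − 0.906·0.564) = 0.342/0.489016, so the relative speed is 0.69936c.
At |u| = 0.69936c, γ = (1 − 0.489104)^(−1/2) = 1.3991.
Ship A's interval is proper; time dilation gives Δt_B = γΔτ = 1.3991 × 149 minutes = 208 minutes.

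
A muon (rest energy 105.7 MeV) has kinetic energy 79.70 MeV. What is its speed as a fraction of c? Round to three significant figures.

K = (γ−1)mc², so γ = 1 + 79.70/105.7 = 1.754.
Then v/c = √(1 − γ⁻²) = √(1 − 0.325043) = √0.674957 = 0.822.

0.822c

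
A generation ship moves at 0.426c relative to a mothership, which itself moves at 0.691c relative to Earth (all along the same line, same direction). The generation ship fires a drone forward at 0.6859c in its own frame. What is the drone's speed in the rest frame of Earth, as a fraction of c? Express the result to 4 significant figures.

0.9730c

First combine the drone and generation ship (S''→S'): u₁ = (0.6859 + 0.426)/(1 + 0.6859×0.426) = 1.1119/1.2921934 = 0.86047.
Then combine with the mothership (S'→S): u = (0.86047 + 0.691)/(1 + 0.86047×0.691) = 1.55147/1.59458477 = 0.97296.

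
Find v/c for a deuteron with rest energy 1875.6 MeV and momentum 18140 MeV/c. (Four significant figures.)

0.9947

pc/(mc²) = 18140/1875.6 = 9.6716 = βγ = β/√(1−β²).
So β² = x²/(1 + x²) with x = 9.6716: x² = 93.5398, β² = 93.5398/94.5398 = 0.989422, β = 0.9947.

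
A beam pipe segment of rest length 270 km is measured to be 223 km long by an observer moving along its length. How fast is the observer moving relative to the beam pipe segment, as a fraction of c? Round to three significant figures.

0.564c

Length contraction gives γ = L₀/L = 270/223 = 1.2108.
β = √(1 − 1/γ²) = √0.317889 = 0.564.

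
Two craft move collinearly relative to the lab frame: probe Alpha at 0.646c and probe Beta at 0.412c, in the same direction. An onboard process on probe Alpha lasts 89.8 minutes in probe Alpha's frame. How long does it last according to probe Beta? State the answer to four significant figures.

Transform probe Alpha's velocity into probe Beta's frame: (0.646 − 0.412)/(1 − 0.646·0.412) = 0.234/0.733848, so the relative speed is 0.31887c.
At |u| = 0.31887c, γ = (1 − 0.101678)^(−1/2) = 1.0551.
Probe Alpha's interval is proper; time dilation gives Δt_B = γΔτ = 1.0551 × 89.8 minutes = 94.75 minutes.

94.75 minutes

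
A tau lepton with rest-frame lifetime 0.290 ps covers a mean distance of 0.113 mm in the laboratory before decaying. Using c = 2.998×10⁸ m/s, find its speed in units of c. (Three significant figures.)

0.793c

d = βγcτ ⇒ βγ = d/(cτ) = 1.130×10^-4 m / (8.6942×10^-5 m) = 1.2997.
β = (βγ)/√(1+(βγ)²) = 1.2997/√2.68922 = 0.793.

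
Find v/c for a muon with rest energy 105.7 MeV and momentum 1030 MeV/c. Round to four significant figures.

βγ = pc/(mc²) = 1030/105.7 = 9.7446.
Since γ² = 1 + (βγ)² = 95.9572, γ = √95.9572 = 9.79577, and β = (βγ)/γ = 9.7446/9.79577 = 0.9948.

0.9948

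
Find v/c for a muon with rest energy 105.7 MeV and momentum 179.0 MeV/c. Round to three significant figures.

βγ = pc/(mc²) = 179.0/105.7 = 1.6935.
Since γ² = 1 + (βγ)² = 3.86794, γ = √3.86794 = 1.96671, and β = (βγ)/γ = 1.6935/1.96671 = 0.861.

0.861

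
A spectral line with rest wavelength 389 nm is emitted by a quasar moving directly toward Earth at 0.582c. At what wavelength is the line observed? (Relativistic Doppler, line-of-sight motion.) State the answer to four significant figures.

200.0 nm

Relativistic Doppler for wavelength: λ_obs = λ_src · √((1−β)/(1+β)).
With β = 0.582: factor = √(0.418/1.582) = 0.51403.
λ_obs = 389 × 0.51403 = 200.0 nm.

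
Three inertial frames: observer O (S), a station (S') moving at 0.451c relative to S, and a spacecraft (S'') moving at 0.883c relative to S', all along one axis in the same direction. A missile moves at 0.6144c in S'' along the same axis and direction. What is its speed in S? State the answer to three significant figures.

First combine the missile and spacecraft (S''→S'): u₁ = (0.6144 + 0.883)/(1 + 0.6144×0.883) = 1.4974/1.5425152 = 0.97075.
Then combine with the station (S'→S): u = (0.97075 + 0.451)/(1 + 0.97075×0.451) = 1.42175/1.43780825 = 0.98883.

0.989c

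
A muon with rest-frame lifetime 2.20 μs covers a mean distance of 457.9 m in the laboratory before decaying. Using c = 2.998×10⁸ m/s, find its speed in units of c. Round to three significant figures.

Lab distance = (lab lifetime)·v = γτ·βc, so βγ = d/(cτ) = 457.9/(2.998×10⁸ × 2.200×10^-6) = 0.69425.
With βγ = 0.69425: γ² = 1 + (βγ)² = 1.481983, and β = (βγ)/γ = 0.69425/1.21737 = 0.570.

0.570c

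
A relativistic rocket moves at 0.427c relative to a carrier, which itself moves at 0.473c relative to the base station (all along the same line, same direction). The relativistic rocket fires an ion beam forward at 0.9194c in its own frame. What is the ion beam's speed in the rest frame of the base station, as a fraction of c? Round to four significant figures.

Compose velocities in two stages. Stage 1 (into S'): u₁ = (0.9194+0.427)/(1+0.9194×0.427) = 0.96684.
Stage 2 (into S): u = (0.96684+0.473)/(1+0.96684×0.473) = 0.98801, so the speed is 0.9880c.

0.9880c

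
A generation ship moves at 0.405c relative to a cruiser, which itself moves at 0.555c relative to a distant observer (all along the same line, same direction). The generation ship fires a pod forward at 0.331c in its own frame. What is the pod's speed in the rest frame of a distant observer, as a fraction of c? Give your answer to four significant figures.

First combine the pod and generation ship (S''→S'): u₁ = (0.331 + 0.405)/(1 + 0.331×0.405) = 0.736/1.134055 = 0.649.
Then combine with the cruiser (S'→S): u = (0.649 + 0.555)/(1 + 0.649×0.555) = 1.204/1.360195 = 0.88517.

0.8852c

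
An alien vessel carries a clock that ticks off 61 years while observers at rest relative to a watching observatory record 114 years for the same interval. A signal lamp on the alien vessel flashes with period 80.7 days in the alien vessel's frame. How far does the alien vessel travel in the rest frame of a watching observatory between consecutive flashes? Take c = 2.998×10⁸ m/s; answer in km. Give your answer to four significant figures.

3.300×10^12 km

From Δt = γΔτ: γ = 114/61 = 1.86885.
β = √(1 − 1/γ²) = 0.8448. Lab-frame period = γτ = 1.86885×80.7 days = 150.82 days. Distance = βc × γτ = 0.8448 × 2.998×10⁸ m/s × 13030848 s = 3.3003×10^15 m = 3.300×10^12 km.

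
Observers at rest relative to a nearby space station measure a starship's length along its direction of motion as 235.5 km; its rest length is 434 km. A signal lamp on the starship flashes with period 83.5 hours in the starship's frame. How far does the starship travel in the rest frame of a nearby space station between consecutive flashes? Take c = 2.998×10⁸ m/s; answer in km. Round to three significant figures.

1.40×10^11 km

Length contraction gives γ = L₀/L = 434/235.5 = 1.84289.
β = √(1 − 1/γ²) = 0.83997. Lab-frame period = γτ = 1.84289×83.5 hours = 153.88 hours. Distance = βc × γτ = 0.83997 × 2.998×10⁸ m/s × 553968 s = 1.3950×10^14 m = 1.40×10^11 km.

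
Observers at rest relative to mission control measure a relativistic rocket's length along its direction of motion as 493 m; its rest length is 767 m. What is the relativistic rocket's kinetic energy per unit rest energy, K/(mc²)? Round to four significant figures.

0.5558

γ = L₀/L = 767/493 = 1.55578.
Since K = (γ−1)mc², K/(mc²) = 1.55578 − 1 = 0.5558.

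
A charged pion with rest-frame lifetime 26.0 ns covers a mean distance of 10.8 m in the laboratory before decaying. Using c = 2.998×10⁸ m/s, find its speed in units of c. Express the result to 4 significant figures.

0.8109c

Let x = d/(cτ) = 10.80 m / (2.998×10⁸ m/s × 2.600×10^-8 s) = 1.3855. Since d = βγcτ, x = βγ = β/√(1−β²).
Solving: β² = x²/(1+x²) = 1.91961/2.91961 = 0.657489, so β = 0.8109.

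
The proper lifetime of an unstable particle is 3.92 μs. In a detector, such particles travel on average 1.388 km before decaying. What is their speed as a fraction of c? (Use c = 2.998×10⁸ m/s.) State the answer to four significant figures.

Lab distance = (lab lifetime)·v = γτ·βc, so βγ = d/(cτ) = 1388/(2.998×10⁸ × 3.920×10^-6) = 1.1811.
With βγ = 1.1811: γ² = 1 + (βγ)² = 2.395, and β = (βγ)/γ = 1.1811/1.54758 = 0.7632.

0.7632c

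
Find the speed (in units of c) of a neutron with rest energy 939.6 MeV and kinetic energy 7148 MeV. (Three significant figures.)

γ = 1 + K/(mc²) = 1 + 7148/939.6 = 8.6075.
β = √(1 − 1/γ²) = √(1 − 0.0134973) = √0.9865027 = 0.993.

0.993c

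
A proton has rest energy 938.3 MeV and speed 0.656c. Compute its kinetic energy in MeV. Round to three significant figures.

With β = 0.656, γ = 1/√(1 − 0.656²) = 1/√0.569664 = 1.32492.
Kinetic energy: K = (γ − 1)mc² = (1.32492 − 1) × 938.3 MeV = 0.32492 × 938.3 = 305 MeV.

305 MeV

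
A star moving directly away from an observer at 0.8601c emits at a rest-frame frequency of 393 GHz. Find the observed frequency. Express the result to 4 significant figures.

Relativistic Doppler (source moving away): f_obs = f_src · √((1−β)/(1+β)).
With β = 0.8601: factor = √(0.1399/1.8601) = 0.27425.
f_obs = 393 × 0.27425 = 107.8 GHz.

107.8 GHz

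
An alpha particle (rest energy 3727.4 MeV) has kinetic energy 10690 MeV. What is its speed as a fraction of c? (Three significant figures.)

0.966c

γ = 1 + K/(mc²) = 1 + 10690/3727.4 = 3.868.
β = √(1 − 1/γ²) = √(1 − 0.0668386) = √0.9331614 = 0.966.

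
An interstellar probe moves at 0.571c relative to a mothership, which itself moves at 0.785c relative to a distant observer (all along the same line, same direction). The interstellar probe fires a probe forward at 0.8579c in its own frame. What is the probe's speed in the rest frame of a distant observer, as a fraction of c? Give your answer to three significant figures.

0.995c

Compose velocities in two stages. Stage 1 (into S'): u₁ = (0.8579+0.571)/(1+0.8579×0.571) = 0.95908.
Stage 2 (into S): u = (0.95908+0.785)/(1+0.95908×0.785) = 0.99498, so the speed is 0.995c.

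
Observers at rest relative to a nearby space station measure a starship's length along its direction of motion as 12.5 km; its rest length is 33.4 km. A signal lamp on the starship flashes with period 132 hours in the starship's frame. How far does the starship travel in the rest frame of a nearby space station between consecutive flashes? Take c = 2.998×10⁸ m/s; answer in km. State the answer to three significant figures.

Length contraction gives γ = L₀/L = 33.4/12.5 = 2.672.
β = √(1 − 1/γ²) = 0.92733. Lab-frame period = γτ = 2.672×132 hours = 352.7 hours. Distance = βc × γτ = 0.92733 × 2.998×10⁸ m/s × 1269720 s = 3.5300×10^14 m = 3.53×10^11 km.

3.53×10^11 km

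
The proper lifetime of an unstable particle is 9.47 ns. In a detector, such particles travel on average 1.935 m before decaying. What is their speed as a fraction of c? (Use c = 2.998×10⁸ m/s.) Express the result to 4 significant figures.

d = βγcτ ⇒ βγ = d/(cτ) = 1.935 m / (2.839106 m) = 0.68155.
β = (βγ)/√(1+(βγ)²) = 0.68155/√1.46451 = 0.5632.

0.5632c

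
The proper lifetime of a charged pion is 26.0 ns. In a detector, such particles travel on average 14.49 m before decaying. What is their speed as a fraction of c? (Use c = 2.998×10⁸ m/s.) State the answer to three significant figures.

0.881c

d = βγcτ ⇒ βγ = d/(cτ) = 14.49 m / (7.7948 m) = 1.8589.
β = (βγ)/√(1+(βγ)²) = 1.8589/√4.45551 = 0.881.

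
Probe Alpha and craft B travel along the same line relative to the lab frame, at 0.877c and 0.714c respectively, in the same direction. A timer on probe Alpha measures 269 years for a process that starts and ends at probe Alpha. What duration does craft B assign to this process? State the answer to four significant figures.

298.9 years

The velocity of probe Alpha relative to craft B is (0.877 − 0.714)c / (1 − 0.877×0.714) = 0.43604c; relative speed 0.43604c.
γ for this relative speed: γ = 1/√(1 − 0.190131) = 1.1112.
Probe Alpha's interval is proper; time dilation gives Δt_B = γΔτ = 1.1112 × 269 years = 298.9 years.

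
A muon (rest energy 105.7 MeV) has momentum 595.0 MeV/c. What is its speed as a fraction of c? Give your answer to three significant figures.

βγ = pc/(mc²) = 595.0/105.7 = 5.6291.
Since γ² = 1 + (βγ)² = 32.6868, γ = √32.6868 = 5.71724, and β = (βγ)/γ = 5.6291/5.71724 = 0.985.

0.985c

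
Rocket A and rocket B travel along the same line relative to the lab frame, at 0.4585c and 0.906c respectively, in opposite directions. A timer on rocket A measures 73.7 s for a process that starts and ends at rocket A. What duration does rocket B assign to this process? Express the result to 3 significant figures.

The velocity of rocket A relative to rocket B is (0.4585 + 0.906)c / (1 + 0.4585×0.906) = 0.96404c; relative speed 0.96404c.
γ for this relative speed: γ = 1/√(1 − 0.929373) = 3.7628.
The clock on rocket A records proper time, so rocket B measures Δt = γΔτ = 3.7628 × 73.7 = 277 s.

277 s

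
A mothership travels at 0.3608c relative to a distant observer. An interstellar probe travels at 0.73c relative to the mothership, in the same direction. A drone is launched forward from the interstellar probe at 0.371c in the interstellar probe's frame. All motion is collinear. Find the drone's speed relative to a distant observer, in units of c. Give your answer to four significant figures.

Compose velocities in two stages. Stage 1 (into S'): u₁ = (0.371+0.73)/(1+0.371×0.73) = 0.86636.
Stage 2 (into S): u = (0.86636+0.3608)/(1+0.86636×0.3608) = 0.93492, so the speed is 0.9349c.

0.9349c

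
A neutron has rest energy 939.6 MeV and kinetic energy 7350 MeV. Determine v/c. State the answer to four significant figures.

γ = 1 + K/(mc²) = 1 + 7350/939.6 = 8.8225.
β = √(1 − 1/γ²) = √(1 − 0.0128474) = √0.9871526 = 0.9936.

0.9936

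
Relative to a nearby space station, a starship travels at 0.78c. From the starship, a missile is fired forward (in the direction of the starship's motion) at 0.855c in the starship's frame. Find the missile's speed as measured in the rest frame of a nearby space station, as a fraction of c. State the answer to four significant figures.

0.9809c

In units of c, u = (u' + v)/(1 + u'v) with u' = 0.855 and v = 0.78.
Numerator: 0.855 + 0.78 = 1.635. Denominator: 1 + (0.855)(0.78) = 1.6669.
u = 1.635/1.6669 = 0.98086, so the speed is 0.9809c.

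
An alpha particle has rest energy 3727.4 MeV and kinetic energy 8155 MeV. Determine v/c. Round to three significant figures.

γ = 1 + K/(mc²) = 1 + 8155/3727.4 = 3.1879.
β = √(1 − 1/γ²) = √(1 − 0.098399) = √0.901601 = 0.950.

0.950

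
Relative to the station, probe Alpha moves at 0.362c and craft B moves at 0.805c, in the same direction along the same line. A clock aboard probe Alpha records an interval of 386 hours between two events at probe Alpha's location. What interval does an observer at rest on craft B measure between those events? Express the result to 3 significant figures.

Speed of probe Alpha in craft B's frame: u = (v_A − v_B)/(1 − v_A v_B/c²) = (0.362 − 0.805)/(1 − 0.362×0.805) = −0.443/0.70859 = −0.62519; |u| = 0.62519c.
At |u| = 0.62519c, γ = (1 − 0.390863)^(−1/2) = 1.2813.
The clock on probe Alpha records proper time, so craft B measures Δt = γΔτ = 1.2813 × 386 = 495 hours.

495 hours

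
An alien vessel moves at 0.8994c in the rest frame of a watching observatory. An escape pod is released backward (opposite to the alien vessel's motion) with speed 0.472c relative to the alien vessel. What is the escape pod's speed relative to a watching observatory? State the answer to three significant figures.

Relativistic velocity addition: u = (u' + v)/(1 + u'v/c²), with u' = −0.472c and v = 0.8994c.
Numerator: −0.472 + 0.8994 = 0.4274. Denominator: 1 + (−0.472)(0.8994) = 0.5754832.
u = 0.4274/0.5754832 = 0.74268, so the speed is 0.743c.

0.743c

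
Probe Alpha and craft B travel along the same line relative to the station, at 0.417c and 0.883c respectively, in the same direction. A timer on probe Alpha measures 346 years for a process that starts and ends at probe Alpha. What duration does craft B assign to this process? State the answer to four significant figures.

512.4 years

The velocity of probe Alpha relative to craft B is (0.417 − 0.883)c / (1 − 0.417×0.883) = −0.73759c; relative speed 0.73759c.
At |u| = 0.73759c, γ = (1 − 0.544039)^(−1/2) = 1.4809.
Probe Alpha's interval is proper; time dilation gives Δt_B = γΔτ = 1.4809 × 346 years = 512.4 years.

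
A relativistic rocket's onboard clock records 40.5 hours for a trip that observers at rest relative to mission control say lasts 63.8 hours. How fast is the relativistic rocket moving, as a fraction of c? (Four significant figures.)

γ = Δt/Δτ = 63.8/40.5 = 1.5753.
β = √(1 − 1/γ²) = √(1 − 0.402971) = √0.597029 = 0.7727.

0.7727c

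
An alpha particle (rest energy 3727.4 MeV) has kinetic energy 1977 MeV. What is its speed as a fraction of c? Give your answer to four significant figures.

γ = 1 + K/(mc²) = 1 + 1977/3727.4 = 1.5304.
β = √(1 − 1/γ²) = √(1 − 0.426963) = √0.573037 = 0.7570.

0.7570c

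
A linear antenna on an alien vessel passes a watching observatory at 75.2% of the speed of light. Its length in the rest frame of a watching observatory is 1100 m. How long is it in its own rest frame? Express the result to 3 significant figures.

1670 m

With β = 0.752, γ = 1/√(1 − 0.752²) = 1/√0.434496 = 1.5171.
Proper length: L₀ = γ·L = 1.5171 × 1100 = 1670 m.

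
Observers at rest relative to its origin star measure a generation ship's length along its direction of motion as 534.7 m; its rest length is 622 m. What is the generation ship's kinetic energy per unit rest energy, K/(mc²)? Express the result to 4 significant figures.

γ = L₀/L = 622/534.7 = 1.16327.
Since K = (γ−1)mc², K/(mc²) = 1.16327 − 1 = 0.1633.

0.1633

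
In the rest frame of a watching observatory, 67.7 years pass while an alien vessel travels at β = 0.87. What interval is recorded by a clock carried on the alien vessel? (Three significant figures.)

33.4 years

γ = 1/√(1 − β²) = 1/√(1 − 0.7569) = 1/√0.2431 = 1/0.493052 = 2.0282.
The alien vessel's clock runs slow as seen from a watching observatory, so Δτ = Δt/γ = 67.7/2.0282 = 33.4 years.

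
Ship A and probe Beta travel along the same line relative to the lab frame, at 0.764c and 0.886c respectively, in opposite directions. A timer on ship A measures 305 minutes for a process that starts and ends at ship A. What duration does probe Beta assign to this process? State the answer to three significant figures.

Speed of ship A in probe Beta's frame: u = (v_A + v_B)/(1 + v_A v_B/c²) = (0.764 + 0.886)/(1 + 0.764×0.886) = 1.65/1.676904 = 0.98396; |u| = 0.98396c.
At |u| = 0.98396c, γ = (1 − 0.968177)^(−1/2) = 5.6057.
Ship A's interval is proper; time dilation gives Δt_B = γΔτ = 5.6057 × 305 minutes = 1710 minutes.

1710 minutes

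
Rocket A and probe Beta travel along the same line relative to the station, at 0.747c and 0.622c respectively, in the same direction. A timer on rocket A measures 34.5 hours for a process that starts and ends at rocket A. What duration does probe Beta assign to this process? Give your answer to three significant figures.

35.5 hours

Speed of rocket A in probe Beta's frame: u = (v_A − v_B)/(1 − v_A v_B/c²) = (0.747 − 0.622)/(1 − 0.747×0.622) = 0.125/0.535366 = 0.23349; |u| = 0.23349c.
γ for this relative speed: γ = 1/√(1 − 0.0545176) = 1.0284.
Rocket A's interval is proper; time dilation gives Δt_B = γΔτ = 1.0284 × 34.5 hours = 35.5 hours.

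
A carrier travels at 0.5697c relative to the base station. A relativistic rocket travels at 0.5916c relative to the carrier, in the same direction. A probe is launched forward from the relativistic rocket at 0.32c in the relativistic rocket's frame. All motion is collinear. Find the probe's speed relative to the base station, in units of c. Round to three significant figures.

0.930c

First combine the probe and relativistic rocket (S''→S'): u₁ = (0.32 + 0.5916)/(1 + 0.32×0.5916) = 0.9116/1.189312 = 0.76649.
Then combine with the carrier (S'→S): u = (0.76649 + 0.5697)/(1 + 0.76649×0.5697) = 1.33619/1.436669353 = 0.93006.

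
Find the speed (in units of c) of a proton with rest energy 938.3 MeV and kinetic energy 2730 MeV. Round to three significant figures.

0.967c

K = (γ−1)mc², so γ = 1 + 2730/938.3 = 3.9095.
Then v/c = √(1 − γ⁻²) = √(1 − 0.0654271) = √0.9345729 = 0.967.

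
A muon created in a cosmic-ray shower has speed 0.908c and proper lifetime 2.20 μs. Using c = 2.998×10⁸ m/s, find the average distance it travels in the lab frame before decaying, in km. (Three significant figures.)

γ = 1/√(1 − β²) = 1/√(1 − 0.824464) = 1/√0.175536 = 1/0.41897 = 2.3868.
Lab-frame lifetime: Δt = γτ = 2.3868 × 2.20 μs = 5.251 μs.
Distance: d = vΔt = 0.908 × 2.998×10⁸ m/s × 5.2510×10^-6 s = 1430 m = 1.43 km.

1.43 km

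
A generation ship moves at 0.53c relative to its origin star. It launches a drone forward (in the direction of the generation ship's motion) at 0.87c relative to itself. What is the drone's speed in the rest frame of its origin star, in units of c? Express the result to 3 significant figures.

In units of c, u = (u' + v)/(1 + u'v) with u' = 0.87 and v = 0.53.
Numerator: 0.87 + 0.53 = 1.4. Denominator: 1 + (0.87)(0.53) = 1.4611.
u = 1.4/1.4611 = 0.95818, so the speed is 0.958c.

0.958c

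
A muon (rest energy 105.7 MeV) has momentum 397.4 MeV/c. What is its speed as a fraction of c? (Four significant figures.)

0.9664c

βγ = pc/(mc²) = 397.4/105.7 = 3.7597.
Since γ² = 1 + (βγ)² = 15.1353, γ = √15.1353 = 3.89041, and β = (βγ)/γ = 3.7597/3.89041 = 0.9664.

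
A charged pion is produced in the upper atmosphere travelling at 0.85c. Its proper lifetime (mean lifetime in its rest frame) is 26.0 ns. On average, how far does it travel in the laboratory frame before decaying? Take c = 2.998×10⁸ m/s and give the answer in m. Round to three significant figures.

β² = 0.7225, so γ = 1/√0.2775 = 1.8983.
Lab-frame lifetime: Δt = γτ = 1.8983 × 26.0 ns = 49.356 ns.
Distance: d = vΔt = 0.85 × 2.998×10⁸ m/s × 4.9356×10^-8 s = 12.6 m.

12.6 m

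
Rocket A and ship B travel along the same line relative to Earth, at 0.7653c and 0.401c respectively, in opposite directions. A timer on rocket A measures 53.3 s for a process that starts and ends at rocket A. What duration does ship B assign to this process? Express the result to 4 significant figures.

118.1 s

The velocity of rocket A relative to ship B is (0.7653 + 0.401)c / (1 + 0.7653×0.401) = 0.89243c; relative speed 0.89243c.
At |u| = 0.89243c, γ = (1 − 0.796431)^(−1/2) = 2.2164.
The clock on rocket A records proper time, so ship B measures Δt = γΔτ = 2.2164 × 53.3 = 118.1 s.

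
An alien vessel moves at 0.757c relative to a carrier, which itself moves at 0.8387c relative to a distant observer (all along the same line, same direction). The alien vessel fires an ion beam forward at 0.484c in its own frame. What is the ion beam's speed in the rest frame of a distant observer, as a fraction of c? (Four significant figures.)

Apply u = (u'+v)/(1+u'v) twice. Ion beam in the carrier frame: (0.484+0.757)/(1+0.484·0.757) = 1.241/1.366388 = 0.90823c.
That velocity, transformed to the rest frame of a distant observer: (0.90823+0.8387)/(1+0.90823·0.8387) = 1.74693/1.761732501 = 0.9916c.

0.9916c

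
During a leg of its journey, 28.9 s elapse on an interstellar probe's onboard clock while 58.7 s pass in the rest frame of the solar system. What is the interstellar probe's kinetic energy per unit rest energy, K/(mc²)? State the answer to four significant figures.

1.031

The time-dilation ratio gives γ = 58.7/28.9 = 2.03114.
K/(mc²) = γ − 1 = 2.03114 − 1 = 1.031.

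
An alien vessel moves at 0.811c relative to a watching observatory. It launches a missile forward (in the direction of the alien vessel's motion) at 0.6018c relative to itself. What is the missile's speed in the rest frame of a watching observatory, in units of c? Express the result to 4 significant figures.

Relativistic velocity addition: u = (u' + v)/(1 + u'v/c²), with u' = 0.6018c and v = 0.811c.
Numerator: 0.6018 + 0.811 = 1.4128. Denominator: 1 + (0.6018)(0.811) = 1.4880598.
u = 1.4128/1.4880598 = 0.94942, so the speed is 0.9494c.

0.9494c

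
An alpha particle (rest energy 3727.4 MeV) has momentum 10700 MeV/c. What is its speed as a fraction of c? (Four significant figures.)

pc/(mc²) = 10700/3727.4 = 2.8706 = βγ = β/√(1−β²).
So β² = x²/(1 + x²) with x = 2.8706: x² = 8.24034, β² = 8.24034/9.24034 = 0.891779, β = 0.9443.

0.9443c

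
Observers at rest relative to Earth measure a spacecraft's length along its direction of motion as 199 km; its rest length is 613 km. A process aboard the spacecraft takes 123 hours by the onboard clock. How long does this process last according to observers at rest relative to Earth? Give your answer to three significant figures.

γ = L₀/L = 613/199 = 3.0804.
Δt = γΔτ = 3.0804 × 123 = 379 hours.

379 hours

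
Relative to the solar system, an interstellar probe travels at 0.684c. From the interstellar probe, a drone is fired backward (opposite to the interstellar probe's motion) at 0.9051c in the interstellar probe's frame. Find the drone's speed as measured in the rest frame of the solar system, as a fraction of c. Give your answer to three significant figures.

In units of c, u = (u' + v)/(1 + u'v) with u' = −0.9051 and v = 0.684.
Numerator: −0.9051 + 0.684 = −0.2211. Denominator: 1 + (−0.9051)(0.684) = 0.3809116.
u = −0.2211/0.3809116 = −0.58045, so the speed is 0.580c.

0.580c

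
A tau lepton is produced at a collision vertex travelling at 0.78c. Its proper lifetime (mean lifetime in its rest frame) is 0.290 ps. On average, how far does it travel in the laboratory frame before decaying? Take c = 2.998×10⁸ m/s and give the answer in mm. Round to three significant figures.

0.108 mm

With β = 0.78, γ = 1/√(1 − 0.78²) = 1/√0.3916 = 1.598.
Lab-frame lifetime: Δt = γτ = 1.598 × 0.290 ps = 0.46342 ps.
Distance: d = vΔt = 0.78 × 2.998×10⁸ m/s × 4.6342×10^-13 s = 1.08×10^-4 m = 0.108 mm.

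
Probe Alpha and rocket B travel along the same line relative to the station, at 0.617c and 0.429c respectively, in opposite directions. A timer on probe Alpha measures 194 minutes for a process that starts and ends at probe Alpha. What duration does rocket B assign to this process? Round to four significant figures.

Transform probe Alpha's velocity into rocket B's frame: (0.617 + 0.429)/(1 + 0.617·0.429) = 1.046/1.264693, so the relative speed is 0.82708c.
At |u| = 0.82708c, γ = (1 − 0.684061)^(−1/2) = 1.7791.
The clock on probe Alpha records proper time, so rocket B measures Δt = γΔτ = 1.7791 × 194 = 345.1 minutes.

345.1 minutes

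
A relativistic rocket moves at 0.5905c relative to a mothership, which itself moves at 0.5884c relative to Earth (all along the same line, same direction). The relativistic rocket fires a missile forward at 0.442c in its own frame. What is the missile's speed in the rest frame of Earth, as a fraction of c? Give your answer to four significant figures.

Apply u = (u'+v)/(1+u'v) twice. Missile in the mothership frame: (0.442+0.5905)/(1+0.442·0.5905) = 1.0325/1.261001 = 0.81879c.
That velocity, transformed to the rest frame of Earth: (0.81879+0.5884)/(1+0.81879·0.5884) = 1.40719/1.481776036 = 0.94966c.

0.9497c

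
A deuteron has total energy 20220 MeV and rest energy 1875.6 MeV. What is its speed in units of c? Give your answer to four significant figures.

Total energy E = γmc² gives γ = 20220/1875.6 = 10.781.
Hence β = √(1 − 1/γ²) = √(1 − 0.00860363) = √0.99139637 = 0.9957.

0.9957c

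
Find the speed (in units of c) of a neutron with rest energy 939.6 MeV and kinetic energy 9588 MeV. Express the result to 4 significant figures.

γ = 1 + K/(mc²) = 1 + 9588/939.6 = 11.204.
β = √(1 − 1/γ²) = √(1 − 0.00796625) = √0.99203375 = 0.9960.

0.9960c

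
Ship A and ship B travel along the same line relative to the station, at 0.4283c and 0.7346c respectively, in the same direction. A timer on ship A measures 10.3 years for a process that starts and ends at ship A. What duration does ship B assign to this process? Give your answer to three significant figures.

Transform ship A's velocity into ship B's frame: (0.4283 − 0.7346)/(1 − 0.4283·0.7346) = −0.3063/0.68537082, so the relative speed is 0.44691c.
At |u| = 0.44691c, γ = (1 − 0.199729)^(−1/2) = 1.1178.
Ship A's interval is proper; time dilation gives Δt_B = γΔτ = 1.1178 × 10.3 years = 11.5 years.

11.5 years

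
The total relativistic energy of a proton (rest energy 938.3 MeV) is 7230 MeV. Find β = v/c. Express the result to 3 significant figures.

Total energy E = γmc² gives γ = 7230/938.3 = 7.7054.
Hence β = √(1 − 1/γ²) = √(1 − 0.0168426) = √0.9831574 = 0.992.

0.992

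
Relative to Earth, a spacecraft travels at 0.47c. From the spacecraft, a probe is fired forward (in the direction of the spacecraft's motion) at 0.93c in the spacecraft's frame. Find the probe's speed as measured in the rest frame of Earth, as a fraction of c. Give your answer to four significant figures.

In units of c, u = (u' + v)/(1 + u'v) with u' = 0.93 and v = 0.47.
Numerator: 0.93 + 0.47 = 1.4. Denominator: 1 + (0.93)(0.47) = 1.4371.
u = 1.4/1.4371 = 0.97418, so the speed is 0.9742c.

0.9742c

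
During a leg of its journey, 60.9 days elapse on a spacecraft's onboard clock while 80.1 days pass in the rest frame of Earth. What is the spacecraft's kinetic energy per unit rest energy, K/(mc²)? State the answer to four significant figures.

From Δt = γΔτ: γ = 80.1/60.9 = 1.31527.
Since K = (γ−1)mc², K/(mc²) = 1.31527 − 1 = 0.3153.

0.3153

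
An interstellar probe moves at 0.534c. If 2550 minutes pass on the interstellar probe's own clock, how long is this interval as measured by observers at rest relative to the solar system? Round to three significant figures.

β² = 0.285156, so γ = 1/√0.714844 = 1.1828.
The onboard clock measures proper time, so the interval in the rest frame of the solar system is dilated: Δt = γ·Δτ = 1.1828 × 2550 minutes = 3020 minutes.

3020 minutes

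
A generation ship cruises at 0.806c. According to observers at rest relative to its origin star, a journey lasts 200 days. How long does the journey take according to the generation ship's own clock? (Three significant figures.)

118 days

With β = 0.806, γ = 1/√(1 − 0.806²) = 1/√0.350364 = 1.6894.
The generation ship's clock runs slow as seen from its origin star, so Δτ = Δt/γ = 200/1.6894 = 118 days.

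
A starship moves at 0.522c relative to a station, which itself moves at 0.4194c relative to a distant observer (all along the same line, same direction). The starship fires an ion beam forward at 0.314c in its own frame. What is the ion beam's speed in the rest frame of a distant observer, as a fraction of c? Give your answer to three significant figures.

First combine the ion beam and starship (S''→S'): u₁ = (0.314 + 0.522)/(1 + 0.314×0.522) = 0.836/1.163908 = 0.71827.
Then combine with the station (S'→S): u = (0.71827 + 0.4194)/(1 + 0.71827×0.4194) = 1.13767/1.301242438 = 0.8743.

0.874c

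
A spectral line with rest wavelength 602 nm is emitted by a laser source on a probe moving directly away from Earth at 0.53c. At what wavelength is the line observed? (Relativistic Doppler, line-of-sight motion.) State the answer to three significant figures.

Relativistic Doppler for wavelength: λ_obs = λ_src · √((1+β)/(1−β)).
With β = 0.53: factor = √(1.53/0.47) = 1.8043.
λ_obs = 602 × 1.8043 = 1090 nm.

1090 nm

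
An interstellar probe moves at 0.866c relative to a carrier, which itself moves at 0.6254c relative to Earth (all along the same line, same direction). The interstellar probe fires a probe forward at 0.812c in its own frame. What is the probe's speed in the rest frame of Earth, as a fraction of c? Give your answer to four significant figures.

0.9966c

Apply u = (u'+v)/(1+u'v) twice. Probe in the carrier frame: (0.812+0.866)/(1+0.812·0.866) = 1.678/1.703192 = 0.98521c.
That velocity, transformed to the rest frame of Earth: (0.98521+0.6254)/(1+0.98521·0.6254) = 1.61061/1.616150334 = 0.99657c.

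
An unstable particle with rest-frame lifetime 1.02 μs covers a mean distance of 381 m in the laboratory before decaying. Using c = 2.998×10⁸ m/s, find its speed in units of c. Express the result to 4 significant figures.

0.7799c

d = βγcτ ⇒ βγ = d/(cτ) = 381.0 m / (305.796 m) = 1.2459.
β = (βγ)/√(1+(βγ)²) = 1.2459/√2.55227 = 0.7799.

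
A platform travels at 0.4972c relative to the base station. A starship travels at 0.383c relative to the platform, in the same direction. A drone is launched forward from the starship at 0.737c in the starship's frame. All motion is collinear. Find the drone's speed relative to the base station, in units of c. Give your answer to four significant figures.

Apply u = (u'+v)/(1+u'v) twice. Drone in the platform frame: (0.737+0.383)/(1+0.737·0.383) = 1.12/1.282271 = 0.87345c.
That velocity, transformed to the rest frame of the base station: (0.87345+0.4972)/(1+0.87345·0.4972) = 1.37065/1.43427934 = 0.95564c.

0.9556c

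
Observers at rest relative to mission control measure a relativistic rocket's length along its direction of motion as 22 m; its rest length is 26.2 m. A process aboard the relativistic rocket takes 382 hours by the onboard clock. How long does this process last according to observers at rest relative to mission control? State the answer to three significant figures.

Length contraction gives γ = L₀/L = 26.2/22 = 1.19091.
The same γ dilates the second interval: 1.19091 × 382 hours = 455 hours.

455 hours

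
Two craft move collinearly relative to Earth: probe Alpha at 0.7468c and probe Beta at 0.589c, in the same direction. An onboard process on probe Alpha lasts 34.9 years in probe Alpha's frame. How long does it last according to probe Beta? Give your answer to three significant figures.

Transform probe Alpha's velocity into probe Beta's frame: (0.7468 − 0.589)/(1 − 0.7468·0.589) = 0.1578/0.5601348, so the relative speed is 0.28172c.
γ for this relative speed: γ = 1/√(1 − 0.0793662) = 1.0422.
Probe Alpha's interval is proper; time dilation gives Δt_B = γΔτ = 1.0422 × 34.9 years = 36.4 years.

36.4 years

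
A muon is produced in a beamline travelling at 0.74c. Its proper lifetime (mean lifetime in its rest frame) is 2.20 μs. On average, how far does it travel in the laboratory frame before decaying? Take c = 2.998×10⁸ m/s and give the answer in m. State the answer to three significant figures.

726 m

γ = 1/√(1 − β²) = 1/√(1 − 0.5476) = 1/√0.4524 = 1/0.672607 = 1.4868.
Lab-frame lifetime: Δt = γτ = 1.4868 × 2.20 μs = 3.271 μs.
Distance: d = vΔt = 0.74 × 2.998×10⁸ m/s × 3.2710×10^-6 s = 726 m.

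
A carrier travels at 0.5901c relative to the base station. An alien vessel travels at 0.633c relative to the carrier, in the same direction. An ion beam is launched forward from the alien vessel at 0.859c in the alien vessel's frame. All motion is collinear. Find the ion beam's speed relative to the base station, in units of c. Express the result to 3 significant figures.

Compose velocities in two stages. Stage 1 (into S'): u₁ = (0.859+0.633)/(1+0.859×0.633) = 0.96648.
Stage 2 (into S): u = (0.96648+0.5901)/(1+0.96648×0.5901) = 0.99125, so the speed is 0.991c.

0.991c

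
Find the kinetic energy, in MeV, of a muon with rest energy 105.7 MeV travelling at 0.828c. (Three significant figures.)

82.8 MeV

γ = 1/√(1 − β²) = 1/√(1 − 0.685584) = 1/√0.314416 = 1.7834.
Kinetic energy: K = (γ − 1)mc² = (1.7834 − 1) × 105.7 MeV = 0.7834 × 105.7 = 82.8 MeV.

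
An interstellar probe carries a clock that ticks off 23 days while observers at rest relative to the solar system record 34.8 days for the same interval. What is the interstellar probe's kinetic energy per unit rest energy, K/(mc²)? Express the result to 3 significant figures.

0.513

From Δt = γΔτ: γ = 34.8/23 = 1.51304.
Since K = (γ−1)mc², K/(mc²) = 1.51304 − 1 = 0.513.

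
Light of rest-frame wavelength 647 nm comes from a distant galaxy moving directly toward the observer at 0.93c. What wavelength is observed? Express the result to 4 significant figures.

Relativistic Doppler for wavelength: λ_obs = λ_src · √((1−β)/(1+β)).
With β = 0.93: factor = √(0.07/1.93) = 0.19045.
λ_obs = 647 × 0.19045 = 123.2 nm.

123.2 nm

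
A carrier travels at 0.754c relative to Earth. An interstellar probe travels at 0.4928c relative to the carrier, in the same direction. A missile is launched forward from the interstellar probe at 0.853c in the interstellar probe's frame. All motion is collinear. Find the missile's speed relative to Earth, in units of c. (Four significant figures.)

First combine the missile and interstellar probe (S''→S'): u₁ = (0.853 + 0.4928)/(1 + 0.853×0.4928) = 1.3458/1.4203584 = 0.94751.
Then combine with the carrier (S'→S): u = (0.94751 + 0.754)/(1 + 0.94751×0.754) = 1.70151/1.71442254 = 0.99247.

0.9925c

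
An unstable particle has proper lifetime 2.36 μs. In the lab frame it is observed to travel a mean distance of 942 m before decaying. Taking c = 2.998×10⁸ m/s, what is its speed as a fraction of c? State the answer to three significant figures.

0.800c

Let x = d/(cτ) = 942.0 m / (2.998×10⁸ m/s × 2.360×10^-6 s) = 1.3314. Since d = βγcτ, x = βγ = β/√(1−β²).
Solving: β² = x²/(1+x²) = 1.77263/2.77263 = 0.639332, so β = 0.800.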